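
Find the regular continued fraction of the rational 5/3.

Run the Euclidean algorithm on 5 and 3; the successive quotients are the partial quotients a_0, a_1, ... (each step inverts the fractional part left over by the previous one):
  5 = 1*3 + 2, so a_0 = 1.
  3 = 1*2 + 1, so a_1 = 1.
  2 = 2*1 + 0, so a_2 = 2.
The remainder reaches 0 after 3 divisions, so the expansion has 3 partial quotients, read off in order.

[1; 1, 2]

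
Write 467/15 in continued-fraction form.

Run the Euclidean algorithm on 467 and 15; the successive quotients are the partial quotients a_0, a_1, ... (each step inverts the fractional part left over by the previous one):
  467 = 31*15 + 2, so a_0 = 31.
  15 = 7*2 + 1, so a_1 = 7.
  2 = 2*1 + 0, so a_2 = 2.
The remainder reaches 0 after 3 divisions, so the expansion has 3 partial quotients, read off in order.

[31; 7, 2]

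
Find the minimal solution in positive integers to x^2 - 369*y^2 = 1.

(x, y) = (8396801, 437120)

First expand sqrt(369) as a continued fraction. With x_i = (sqrt(369) + m_i)/d_i and (m_0, d_0) = (0, 1): a_0 = floor(sqrt(369)) = 19, since 19^2 = 361 <= 369 < 400 = 20^2.
Iterate m_{i+1} = d_i*a_i - m_i, d_{i+1} = (369 - m_{i+1}^2)/d_i, a_{i+1} = floor((a_0 + m_{i+1})/d_{i+1}):
  m_1 = 1*19 - 0 = 19, d_1 = (369 - 19^2)/1 = 8/1 = 8, a_1 = floor((19 + 19)/8) = 4.
  m_2 = 8*4 - 19 = 13, d_2 = (369 - 13^2)/8 = 200/8 = 25, a_2 = floor((19 + 13)/25) = 1.
  m_3 = 25*1 - 13 = 12, d_3 = (369 - 12^2)/25 = 225/25 = 9, a_3 = floor((19 + 12)/9) = 3.
  m_4 = 9*3 - 12 = 15, d_4 = (369 - 15^2)/9 = 144/9 = 16, a_4 = floor((19 + 15)/16) = 2.
  m_5 = 16*2 - 15 = 17, d_5 = (369 - 17^2)/16 = 80/16 = 5, a_5 = floor((19 + 17)/5) = 7.
  m_6 = 5*7 - 17 = 18, d_6 = (369 - 18^2)/5 = 45/5 = 9, a_6 = floor((19 + 18)/9) = 4.
  m_7 = 9*4 - 18 = 18, d_7 = (369 - 18^2)/9 = 45/9 = 5, a_7 = floor((19 + 18)/5) = 7.
  m_8 = 5*7 - 18 = 17, d_8 = (369 - 17^2)/5 = 80/5 = 16, a_8 = floor((19 + 17)/16) = 2.
  m_9 = 16*2 - 17 = 15, d_9 = (369 - 15^2)/16 = 144/16 = 9, a_9 = floor((19 + 15)/9) = 3.
  m_10 = 9*3 - 15 = 12, d_10 = (369 - 12^2)/9 = 225/9 = 25, a_10 = floor((19 + 12)/25) = 1.
  m_11 = 25*1 - 12 = 13, d_11 = (369 - 13^2)/25 = 200/25 = 8, a_11 = floor((19 + 13)/8) = 4.
  m_12 = 8*4 - 13 = 19, d_12 = (369 - 19^2)/8 = 8/8 = 1, a_12 = floor((19 + 19)/1) = 38.
  m_13 = 1*38 - 19 = 19, d_13 = (369 - 19^2)/1 = 8/1 = 8: (m_13, d_13) = (m_1, d_1) = (19, 8), so from here the quotients repeat a_1, ..., a_12; the period length is 12.
So sqrt(369) = [19; (4, 1, 3, 2, 7, 4, 7, 2, 3, 1, 4, 38)] with period length k = 12.
k is even, so the fundamental solution of x^2 - 369y^2 = 1 is (p_{k-1}, q_{k-1}) = (p_11, q_11); compute convergents through index 11.
Convergents (p_i = a_i*p_{i-1} + p_{i-2}, q_i = a_i*q_{i-1} + q_{i-2} with p_{-2}=0, p_{-1}=1, q_{-2}=1, q_{-1}=0):
  i=0: a_0=19, p_0 = 19*1 + 0 = 19, q_0 = 19*0 + 1 = 1.
  i=1: a_1=4, p_1 = 4*19 + 1 = 77, q_1 = 4*1 + 0 = 4.
  i=2: a_2=1, p_2 = 1*77 + 19 = 96, q_2 = 1*4 + 1 = 5.
  i=3: a_3=3, p_3 = 3*96 + 77 = 365, q_3 = 3*5 + 4 = 19.
  i=4: a_4=2, p_4 = 2*365 + 96 = 826, q_4 = 2*19 + 5 = 43.
  i=5: a_5=7, p_5 = 7*826 + 365 = 6147, q_5 = 7*43 + 19 = 320.
  i=6: a_6=4, p_6 = 4*6147 + 826 = 25414, q_6 = 4*320 + 43 = 1323.
  i=7: a_7=7, p_7 = 7*25414 + 6147 = 184045, q_7 = 7*1323 + 320 = 9581.
  i=8: a_8=2, p_8 = 2*184045 + 25414 = 393504, q_8 = 2*9581 + 1323 = 20485.
  i=9: a_9=3, p_9 = 3*393504 + 184045 = 1364557, q_9 = 3*20485 + 9581 = 71036.
  i=10: a_10=1, p_10 = 1*1364557 + 393504 = 1758061, q_10 = 1*71036 + 20485 = 91521.
  i=11: a_11=4, p_11 = 4*1758061 + 1364557 = 8396801, q_11 = 4*91521 + 71036 = 437120.
Check: 8396801^2 - 369*437120^2 = 70506267033601 - 70506267033600 = 1, so (x, y) = (8396801, 437120) solves the equation, and by the theorem it is the least positive solution.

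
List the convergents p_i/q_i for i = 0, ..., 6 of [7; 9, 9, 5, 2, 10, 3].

7/1, 64/9, 583/82, 2979/419, 6541/920, 68389/9619, 211708/29777

Using the convergent recurrence p_i = a_i*p_{i-1} + p_{i-2}, q_i = a_i*q_{i-1} + q_{i-2} with p_{-2}=0, p_{-1}=1, q_{-2}=1, q_{-1}=0:
  i=0: a_0=7, p_0 = 7*1 + 0 = 7, q_0 = 7*0 + 1 = 1.
  i=1: a_1=9, p_1 = 9*7 + 1 = 64, q_1 = 9*1 + 0 = 9.
  i=2: a_2=9, p_2 = 9*64 + 7 = 583, q_2 = 9*9 + 1 = 82.
  i=3: a_3=5, p_3 = 5*583 + 64 = 2979, q_3 = 5*82 + 9 = 419.
  i=4: a_4=2, p_4 = 2*2979 + 583 = 6541, q_4 = 2*419 + 82 = 920.
  i=5: a_5=10, p_5 = 10*6541 + 2979 = 68389, q_5 = 10*920 + 419 = 9619.
  i=6: a_6=3, p_6 = 3*68389 + 6541 = 211708, q_6 = 3*9619 + 920 = 29777.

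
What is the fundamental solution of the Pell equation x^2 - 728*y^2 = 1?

(x, y) = (27, 1)

First expand sqrt(728) as a continued fraction. With x_i = (sqrt(728) + m_i)/d_i and (m_0, d_0) = (0, 1): a_0 = floor(sqrt(728)) = 26, since 26^2 = 676 <= 728 < 729 = 27^2.
Iterate m_{i+1} = d_i*a_i - m_i, d_{i+1} = (728 - m_{i+1}^2)/d_i, a_{i+1} = floor((a_0 + m_{i+1})/d_{i+1}):
  m_1 = 1*26 - 0 = 26, d_1 = (728 - 26^2)/1 = 52/1 = 52, a_1 = floor((26 + 26)/52) = 1.
  m_2 = 52*1 - 26 = 26, d_2 = (728 - 26^2)/52 = 52/52 = 1, a_2 = floor((26 + 26)/1) = 52.
  m_3 = 1*52 - 26 = 26, d_3 = (728 - 26^2)/1 = 52/1 = 52: (m_3, d_3) = (m_1, d_1) = (26, 52), so from here the quotients repeat a_1, a_2; the period length is 2.
So sqrt(728) = [26; (1, 52)] with period length k = 2.
k is even, so the fundamental solution of x^2 - 728y^2 = 1 is (p_{k-1}, q_{k-1}) = (p_1, q_1); compute convergents through index 1.
Convergents (p_i = a_i*p_{i-1} + p_{i-2}, q_i = a_i*q_{i-1} + q_{i-2} with p_{-2}=0, p_{-1}=1, q_{-2}=1, q_{-1}=0):
  i=0: a_0=26, p_0 = 26*1 + 0 = 26, q_0 = 26*0 + 1 = 1.
  i=1: a_1=1, p_1 = 1*26 + 1 = 27, q_1 = 1*1 + 0 = 1.
Check: 27^2 - 728*1^2 = 729 - 728 = 1, so (x, y) = (27, 1) solves the equation, and by the theorem it is the least positive solution.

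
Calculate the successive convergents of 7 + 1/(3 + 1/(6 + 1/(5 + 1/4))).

Using the convergent recurrence p_i = a_i*p_{i-1} + p_{i-2}, q_i = a_i*q_{i-1} + q_{i-2} with p_{-2}=0, p_{-1}=1, q_{-2}=1, q_{-1}=0:
  i=0: a_0=7, p_0 = 7*1 + 0 = 7, q_0 = 7*0 + 1 = 1.
  i=1: a_1=3, p_1 = 3*7 + 1 = 22, q_1 = 3*1 + 0 = 3.
  i=2: a_2=6, p_2 = 6*22 + 7 = 139, q_2 = 6*3 + 1 = 19.
  i=3: a_3=5, p_3 = 5*139 + 22 = 717, q_3 = 5*19 + 3 = 98.
  i=4: a_4=4, p_4 = 4*717 + 139 = 3007, q_4 = 4*98 + 19 = 411.

7/1, 22/3, 139/19, 717/98, 3007/411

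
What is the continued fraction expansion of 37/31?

[1; 5, 6]

Run the Euclidean algorithm on 37 and 31; the successive quotients are the partial quotients a_0, a_1, ... (each step inverts the fractional part left over by the previous one):
  37 = 1*31 + 6, so a_0 = 1.
  31 = 5*6 + 1, so a_1 = 5.
  6 = 6*1 + 0, so a_2 = 6.
The remainder reaches 0 after 3 divisions, so the expansion has 3 partial quotients, read off in order.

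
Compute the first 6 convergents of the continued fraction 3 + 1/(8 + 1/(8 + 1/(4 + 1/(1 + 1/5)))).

Using the convergent recurrence p_i = a_i*p_{i-1} + p_{i-2}, q_i = a_i*q_{i-1} + q_{i-2} with p_{-2}=0, p_{-1}=1, q_{-2}=1, q_{-1}=0:
  i=0: a_0=3, p_0 = 3*1 + 0 = 3, q_0 = 3*0 + 1 = 1.
  i=1: a_1=8, p_1 = 8*3 + 1 = 25, q_1 = 8*1 + 0 = 8.
  i=2: a_2=8, p_2 = 8*25 + 3 = 203, q_2 = 8*8 + 1 = 65.
  i=3: a_3=4, p_3 = 4*203 + 25 = 837, q_3 = 4*65 + 8 = 268.
  i=4: a_4=1, p_4 = 1*837 + 203 = 1040, q_4 = 1*268 + 65 = 333.
  i=5: a_5=5, p_5 = 5*1040 + 837 = 6037, q_5 = 5*333 + 268 = 1933.

3/1, 25/8, 203/65, 837/268, 1040/333, 6037/1933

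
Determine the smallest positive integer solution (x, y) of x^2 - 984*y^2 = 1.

First expand sqrt(984) as a continued fraction. With x_i = (sqrt(984) + m_i)/d_i and (m_0, d_0) = (0, 1): a_0 = floor(sqrt(984)) = 31, since 31^2 = 961 <= 984 < 1024 = 32^2.
Iterate m_{i+1} = d_i*a_i - m_i, d_{i+1} = (984 - m_{i+1}^2)/d_i, a_{i+1} = floor((a_0 + m_{i+1})/d_{i+1}):
  m_1 = 1*31 - 0 = 31, d_1 = (984 - 31^2)/1 = 23/1 = 23, a_1 = floor((31 + 31)/23) = 2.
  m_2 = 23*2 - 31 = 15, d_2 = (984 - 15^2)/23 = 759/23 = 33, a_2 = floor((31 + 15)/33) = 1.
  m_3 = 33*1 - 15 = 18, d_3 = (984 - 18^2)/33 = 660/33 = 20, a_3 = floor((31 + 18)/20) = 2.
  m_4 = 20*2 - 18 = 22, d_4 = (984 - 22^2)/20 = 500/20 = 25, a_4 = floor((31 + 22)/25) = 2.
  m_5 = 25*2 - 22 = 28, d_5 = (984 - 28^2)/25 = 200/25 = 8, a_5 = floor((31 + 28)/8) = 7.
  m_6 = 8*7 - 28 = 28, d_6 = (984 - 28^2)/8 = 200/8 = 25, a_6 = floor((31 + 28)/25) = 2.
  m_7 = 25*2 - 28 = 22, d_7 = (984 - 22^2)/25 = 500/25 = 20, a_7 = floor((31 + 22)/20) = 2.
  m_8 = 20*2 - 22 = 18, d_8 = (984 - 18^2)/20 = 660/20 = 33, a_8 = floor((31 + 18)/33) = 1.
  m_9 = 33*1 - 18 = 15, d_9 = (984 - 15^2)/33 = 759/33 = 23, a_9 = floor((31 + 15)/23) = 2.
  m_10 = 23*2 - 15 = 31, d_10 = (984 - 31^2)/23 = 23/23 = 1, a_10 = floor((31 + 31)/1) = 62.
  m_11 = 1*62 - 31 = 31, d_11 = (984 - 31^2)/1 = 23/1 = 23: (m_11, d_11) = (m_1, d_1) = (31, 23), so from here the quotients repeat a_1, ..., a_10; the period length is 10.
So sqrt(984) = [31; (2, 1, 2, 2, 7, 2, 2, 1, 2, 62)] with period length k = 10.
k is even, so the fundamental solution of x^2 - 984y^2 = 1 is (p_{k-1}, q_{k-1}) = (p_9, q_9); compute convergents through index 9.
Convergents (p_i = a_i*p_{i-1} + p_{i-2}, q_i = a_i*q_{i-1} + q_{i-2} with p_{-2}=0, p_{-1}=1, q_{-2}=1, q_{-1}=0):
  i=0: a_0=31, p_0 = 31*1 + 0 = 31, q_0 = 31*0 + 1 = 1.
  i=1: a_1=2, p_1 = 2*31 + 1 = 63, q_1 = 2*1 + 0 = 2.
  i=2: a_2=1, p_2 = 1*63 + 31 = 94, q_2 = 1*2 + 1 = 3.
  i=3: a_3=2, p_3 = 2*94 + 63 = 251, q_3 = 2*3 + 2 = 8.
  i=4: a_4=2, p_4 = 2*251 + 94 = 596, q_4 = 2*8 + 3 = 19.
  i=5: a_5=7, p_5 = 7*596 + 251 = 4423, q_5 = 7*19 + 8 = 141.
  i=6: a_6=2, p_6 = 2*4423 + 596 = 9442, q_6 = 2*141 + 19 = 301.
  i=7: a_7=2, p_7 = 2*9442 + 4423 = 23307, q_7 = 2*301 + 141 = 743.
  i=8: a_8=1, p_8 = 1*23307 + 9442 = 32749, q_8 = 1*743 + 301 = 1044.
  i=9: a_9=2, p_9 = 2*32749 + 23307 = 88805, q_9 = 2*1044 + 743 = 2831.
Check: 88805^2 - 984*2831^2 = 7886328025 - 7886328024 = 1, so (x, y) = (88805, 2831) solves the equation, and by the theorem it is the least positive solution.

(x, y) = (88805, 2831)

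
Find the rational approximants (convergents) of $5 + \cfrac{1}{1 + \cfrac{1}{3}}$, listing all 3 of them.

Using the convergent recurrence p_i = a_i*p_{i-1} + p_{i-2}, q_i = a_i*q_{i-1} + q_{i-2} with p_{-2}=0, p_{-1}=1, q_{-2}=1, q_{-1}=0:
  i=0: a_0=5, p_0 = 5*1 + 0 = 5, q_0 = 5*0 + 1 = 1.
  i=1: a_1=1, p_1 = 1*5 + 1 = 6, q_1 = 1*1 + 0 = 1.
  i=2: a_2=3, p_2 = 3*6 + 5 = 23, q_2 = 3*1 + 1 = 4.

5/1, 6/1, 23/4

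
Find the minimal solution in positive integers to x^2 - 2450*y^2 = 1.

(x, y) = (99, 2)

First expand sqrt(2450) as a continued fraction. With x_i = (sqrt(2450) + m_i)/d_i and (m_0, d_0) = (0, 1): a_0 = floor(sqrt(2450)) = 49, since 49^2 = 2401 <= 2450 < 2500 = 50^2.
Iterate m_{i+1} = d_i*a_i - m_i, d_{i+1} = (2450 - m_{i+1}^2)/d_i, a_{i+1} = floor((a_0 + m_{i+1})/d_{i+1}):
  m_1 = 1*49 - 0 = 49, d_1 = (2450 - 49^2)/1 = 49/1 = 49, a_1 = floor((49 + 49)/49) = 2.
  m_2 = 49*2 - 49 = 49, d_2 = (2450 - 49^2)/49 = 49/49 = 1, a_2 = floor((49 + 49)/1) = 98.
  m_3 = 1*98 - 49 = 49, d_3 = (2450 - 49^2)/1 = 49/1 = 49: (m_3, d_3) = (m_1, d_1) = (49, 49), so from here the quotients repeat a_1, a_2; the period length is 2.
So sqrt(2450) = [49; (2, 98)] with period length k = 2.
k is even, so the fundamental solution of x^2 - 2450y^2 = 1 is (p_{k-1}, q_{k-1}) = (p_1, q_1); compute convergents through index 1.
Convergents (p_i = a_i*p_{i-1} + p_{i-2}, q_i = a_i*q_{i-1} + q_{i-2} with p_{-2}=0, p_{-1}=1, q_{-2}=1, q_{-1}=0):
  i=0: a_0=49, p_0 = 49*1 + 0 = 49, q_0 = 49*0 + 1 = 1.
  i=1: a_1=2, p_1 = 2*49 + 1 = 99, q_1 = 2*1 + 0 = 2.
Check: 99^2 - 2450*2^2 = 9801 - 9800 = 1, so (x, y) = (99, 2) solves the equation, and by the theorem it is the least positive solution.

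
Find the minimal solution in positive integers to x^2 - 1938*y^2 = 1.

First expand sqrt(1938) as a continued fraction. With x_i = (sqrt(1938) + m_i)/d_i and (m_0, d_0) = (0, 1): a_0 = floor(sqrt(1938)) = 44, since 44^2 = 1936 <= 1938 < 2025 = 45^2.
Iterate m_{i+1} = d_i*a_i - m_i, d_{i+1} = (1938 - m_{i+1}^2)/d_i, a_{i+1} = floor((a_0 + m_{i+1})/d_{i+1}):
  m_1 = 1*44 - 0 = 44, d_1 = (1938 - 44^2)/1 = 2/1 = 2, a_1 = floor((44 + 44)/2) = 44.
  m_2 = 2*44 - 44 = 44, d_2 = (1938 - 44^2)/2 = 2/2 = 1, a_2 = floor((44 + 44)/1) = 88.
  m_3 = 1*88 - 44 = 44, d_3 = (1938 - 44^2)/1 = 2/1 = 2: (m_3, d_3) = (m_1, d_1) = (44, 2), so from here the quotients repeat a_1, a_2; the period length is 2.
So sqrt(1938) = [44; (44, 88)] with period length k = 2.
k is even, so the fundamental solution of x^2 - 1938y^2 = 1 is (p_{k-1}, q_{k-1}) = (p_1, q_1); compute convergents through index 1.
Convergents (p_i = a_i*p_{i-1} + p_{i-2}, q_i = a_i*q_{i-1} + q_{i-2} with p_{-2}=0, p_{-1}=1, q_{-2}=1, q_{-1}=0):
  i=0: a_0=44, p_0 = 44*1 + 0 = 44, q_0 = 44*0 + 1 = 1.
  i=1: a_1=44, p_1 = 44*44 + 1 = 1937, q_1 = 44*1 + 0 = 44.
Check: 1937^2 - 1938*44^2 = 3751969 - 3751968 = 1, so (x, y) = (1937, 44) solves the equation, and by the theorem it is the least positive solution.

(x, y) = (1937, 44)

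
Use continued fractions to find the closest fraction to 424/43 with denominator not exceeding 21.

69/7

Expand x = 424/43 as a continued fraction with the Euclidean algorithm:
  424 = 9*43 + 37, so a_0 = 9.
  43 = 1*37 + 6, so a_1 = 1.
  37 = 6*6 + 1, so a_2 = 6.
  6 = 6*1 + 0, so a_3 = 6.
so x = [9; 1, 6, 6].
Convergents (p_i = a_i*p_{i-1} + p_{i-2}, q_i = a_i*q_{i-1} + q_{i-2} with p_{-2}=0, p_{-1}=1, q_{-2}=1, q_{-1}=0), until the denominator exceeds 21:
  i=0: a_0=9, p_0 = 9*1 + 0 = 9, q_0 = 9*0 + 1 = 1.
  i=1: a_1=1, p_1 = 1*9 + 1 = 10, q_1 = 1*1 + 0 = 1.
  i=2: a_2=6, p_2 = 6*10 + 9 = 69, q_2 = 6*1 + 1 = 7.
  i=3: a_3=6, p_3 = 6*69 + 10 = 424, q_3 = 6*7 + 1 = 43.
q_3 = 43 > 21, so the last convergent with denominator <= 21 is p_2/q_2 = 69/7.
The closest fraction with denominator <= 21 is either p_2/q_2 or the intermediate fraction (k*p_2 + p_1)/(k*q_2 + q_1) with the largest k >= 1 whose denominator stays <= 21; these approach x as k grows, and every other convergent or intermediate fraction in range is farther away.
Largest k: floor((21 - q_1)/q_2) = floor((21 - 1)/7) = 2.
That gives (2*69 + 10)/(2*7 + 1) = 148/15.
Compare the errors: |x - 69/7| = |424*7 - 69*43|/(43*7) = 1/301, and |x - 148/15| = |424*15 - 148*43|/(43*15) = 4/645.
Cross-multiplying, 1*645 = 645 < 1204 = 4*301, so 1/301 is smaller: the convergent 69/7 is closer to x than 148/15.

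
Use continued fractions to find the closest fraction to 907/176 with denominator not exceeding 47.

67/13

Expand x = 907/176 as a continued fraction with the Euclidean algorithm:
  907 = 5*176 + 27, so a_0 = 5.
  176 = 6*27 + 14, so a_1 = 6.
  27 = 1*14 + 13, so a_2 = 1.
  14 = 1*13 + 1, so a_3 = 1.
  13 = 13*1 + 0, so a_4 = 13.
so x = [5; 6, 1, 1, 13].
Convergents (p_i = a_i*p_{i-1} + p_{i-2}, q_i = a_i*q_{i-1} + q_{i-2} with p_{-2}=0, p_{-1}=1, q_{-2}=1, q_{-1}=0), until the denominator exceeds 47:
  i=0: a_0=5, p_0 = 5*1 + 0 = 5, q_0 = 5*0 + 1 = 1.
  i=1: a_1=6, p_1 = 6*5 + 1 = 31, q_1 = 6*1 + 0 = 6.
  i=2: a_2=1, p_2 = 1*31 + 5 = 36, q_2 = 1*6 + 1 = 7.
  i=3: a_3=1, p_3 = 1*36 + 31 = 67, q_3 = 1*7 + 6 = 13.
  i=4: a_4=13, p_4 = 13*67 + 36 = 907, q_4 = 13*13 + 7 = 176.
q_4 = 176 > 47, so the last convergent with denominator <= 47 is p_3/q_3 = 67/13.
The closest fraction with denominator <= 47 is either p_3/q_3 or the intermediate fraction (k*p_3 + p_2)/(k*q_3 + q_2) with the largest k >= 1 whose denominator stays <= 47; these approach x as k grows, and every other convergent or intermediate fraction in range is farther away.
Largest k: floor((47 - q_2)/q_3) = floor((47 - 7)/13) = 3.
That gives (3*67 + 36)/(3*13 + 7) = 237/46.
Compare the errors: |x - 67/13| = |907*13 - 67*176|/(176*13) = 1/2288, and |x - 237/46| = |907*46 - 237*176|/(176*46) = 10/8096.
Cross-multiplying, 1*8096 = 8096 < 22880 = 10*2288, so 1/2288 is smaller: the convergent 67/13 is closer to x than 237/46.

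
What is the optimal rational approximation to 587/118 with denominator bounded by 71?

194/39

Expand x = 587/118 as a continued fraction with the Euclidean algorithm:
  587 = 4*118 + 115, so a_0 = 4.
  118 = 1*115 + 3, so a_1 = 1.
  115 = 38*3 + 1, so a_2 = 38.
  3 = 3*1 + 0, so a_3 = 3.
so x = [4; 1, 38, 3].
Convergents (p_i = a_i*p_{i-1} + p_{i-2}, q_i = a_i*q_{i-1} + q_{i-2} with p_{-2}=0, p_{-1}=1, q_{-2}=1, q_{-1}=0), until the denominator exceeds 71:
  i=0: a_0=4, p_0 = 4*1 + 0 = 4, q_0 = 4*0 + 1 = 1.
  i=1: a_1=1, p_1 = 1*4 + 1 = 5, q_1 = 1*1 + 0 = 1.
  i=2: a_2=38, p_2 = 38*5 + 4 = 194, q_2 = 38*1 + 1 = 39.
  i=3: a_3=3, p_3 = 3*194 + 5 = 587, q_3 = 3*39 + 1 = 118.
q_3 = 118 > 71, so the last convergent with denominator <= 71 is p_2/q_2 = 194/39.
The closest fraction with denominator <= 71 is either p_2/q_2 or the intermediate fraction (k*p_2 + p_1)/(k*q_2 + q_1) with the largest k >= 1 whose denominator stays <= 71; these approach x as k grows, and every other convergent or intermediate fraction in range is farther away.
Largest k: floor((71 - q_1)/q_2) = floor((71 - 1)/39) = 1.
That gives (1*194 + 5)/(1*39 + 1) = 199/40.
Compare the errors: |x - 194/39| = |587*39 - 194*118|/(118*39) = 1/4602, and |x - 199/40| = |587*40 - 199*118|/(118*40) = 2/4720.
Cross-multiplying, 1*4720 = 4720 < 9204 = 2*4602, so 1/4602 is smaller: the convergent 194/39 is closer to x than 199/40.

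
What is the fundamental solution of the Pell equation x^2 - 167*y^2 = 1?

First expand sqrt(167) as a continued fraction. With x_i = (sqrt(167) + m_i)/d_i and (m_0, d_0) = (0, 1): a_0 = floor(sqrt(167)) = 12, since 12^2 = 144 <= 167 < 169 = 13^2.
Iterate m_{i+1} = d_i*a_i - m_i, d_{i+1} = (167 - m_{i+1}^2)/d_i, a_{i+1} = floor((a_0 + m_{i+1})/d_{i+1}):
  m_1 = 1*12 - 0 = 12, d_1 = (167 - 12^2)/1 = 23/1 = 23, a_1 = floor((12 + 12)/23) = 1.
  m_2 = 23*1 - 12 = 11, d_2 = (167 - 11^2)/23 = 46/23 = 2, a_2 = floor((12 + 11)/2) = 11.
  m_3 = 2*11 - 11 = 11, d_3 = (167 - 11^2)/2 = 46/2 = 23, a_3 = floor((12 + 11)/23) = 1.
  m_4 = 23*1 - 11 = 12, d_4 = (167 - 12^2)/23 = 23/23 = 1, a_4 = floor((12 + 12)/1) = 24.
  m_5 = 1*24 - 12 = 12, d_5 = (167 - 12^2)/1 = 23/1 = 23: (m_5, d_5) = (m_1, d_1) = (12, 23), so from here the quotients repeat a_1, ..., a_4; the period length is 4.
So sqrt(167) = [12; (1, 11, 1, 24)] with period length k = 4.
k is even, so the fundamental solution of x^2 - 167y^2 = 1 is (p_{k-1}, q_{k-1}) = (p_3, q_3); compute convergents through index 3.
Convergents (p_i = a_i*p_{i-1} + p_{i-2}, q_i = a_i*q_{i-1} + q_{i-2} with p_{-2}=0, p_{-1}=1, q_{-2}=1, q_{-1}=0):
  i=0: a_0=12, p_0 = 12*1 + 0 = 12, q_0 = 12*0 + 1 = 1.
  i=1: a_1=1, p_1 = 1*12 + 1 = 13, q_1 = 1*1 + 0 = 1.
  i=2: a_2=11, p_2 = 11*13 + 12 = 155, q_2 = 11*1 + 1 = 12.
  i=3: a_3=1, p_3 = 1*155 + 13 = 168, q_3 = 1*12 + 1 = 13.
Check: 168^2 - 167*13^2 = 28224 - 28223 = 1, so (x, y) = (168, 13) solves the equation, and by the theorem it is the least positive solution.

(x, y) = (168, 13)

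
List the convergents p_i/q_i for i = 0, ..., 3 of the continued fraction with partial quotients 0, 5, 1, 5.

Using the convergent recurrence p_i = a_i*p_{i-1} + p_{i-2}, q_i = a_i*q_{i-1} + q_{i-2} with p_{-2}=0, p_{-1}=1, q_{-2}=1, q_{-1}=0:
  i=0: a_0=0, p_0 = 0*1 + 0 = 0, q_0 = 0*0 + 1 = 1.
  i=1: a_1=5, p_1 = 5*0 + 1 = 1, q_1 = 5*1 + 0 = 5.
  i=2: a_2=1, p_2 = 1*1 + 0 = 1, q_2 = 1*5 + 1 = 6.
  i=3: a_3=5, p_3 = 5*1 + 1 = 6, q_3 = 5*6 + 5 = 35.

0/1, 1/5, 1/6, 6/35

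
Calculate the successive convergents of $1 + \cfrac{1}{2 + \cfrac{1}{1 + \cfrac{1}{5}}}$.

1/1, 3/2, 4/3, 23/17

Using the convergent recurrence p_i = a_i*p_{i-1} + p_{i-2}, q_i = a_i*q_{i-1} + q_{i-2} with p_{-2}=0, p_{-1}=1, q_{-2}=1, q_{-1}=0:
  i=0: a_0=1, p_0 = 1*1 + 0 = 1, q_0 = 1*0 + 1 = 1.
  i=1: a_1=2, p_1 = 2*1 + 1 = 3, q_1 = 2*1 + 0 = 2.
  i=2: a_2=1, p_2 = 1*3 + 1 = 4, q_2 = 1*2 + 1 = 3.
  i=3: a_3=5, p_3 = 5*4 + 3 = 23, q_3 = 5*3 + 2 = 17.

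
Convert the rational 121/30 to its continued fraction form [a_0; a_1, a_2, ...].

[4; 30]

Run the Euclidean algorithm on 121 and 30; the successive quotients are the partial quotients a_0, a_1, ... (each step inverts the fractional part left over by the previous one):
  121 = 4*30 + 1, so a_0 = 4.
  30 = 30*1 + 0, so a_1 = 30.
The remainder reaches 0 after 2 divisions, so the expansion has 2 partial quotients, read off in order.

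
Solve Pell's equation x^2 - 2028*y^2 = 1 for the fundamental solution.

(x, y) = (1351, 30)

First expand sqrt(2028) as a continued fraction. With x_i = (sqrt(2028) + m_i)/d_i and (m_0, d_0) = (0, 1): a_0 = floor(sqrt(2028)) = 45, since 45^2 = 2025 <= 2028 < 2116 = 46^2.
Iterate m_{i+1} = d_i*a_i - m_i, d_{i+1} = (2028 - m_{i+1}^2)/d_i, a_{i+1} = floor((a_0 + m_{i+1})/d_{i+1}):
  m_1 = 1*45 - 0 = 45, d_1 = (2028 - 45^2)/1 = 3/1 = 3, a_1 = floor((45 + 45)/3) = 30.
  m_2 = 3*30 - 45 = 45, d_2 = (2028 - 45^2)/3 = 3/3 = 1, a_2 = floor((45 + 45)/1) = 90.
  m_3 = 1*90 - 45 = 45, d_3 = (2028 - 45^2)/1 = 3/1 = 3: (m_3, d_3) = (m_1, d_1) = (45, 3), so from here the quotients repeat a_1, a_2; the period length is 2.
So sqrt(2028) = [45; (30, 90)] with period length k = 2.
k is even, so the fundamental solution of x^2 - 2028y^2 = 1 is (p_{k-1}, q_{k-1}) = (p_1, q_1); compute convergents through index 1.
Convergents (p_i = a_i*p_{i-1} + p_{i-2}, q_i = a_i*q_{i-1} + q_{i-2} with p_{-2}=0, p_{-1}=1, q_{-2}=1, q_{-1}=0):
  i=0: a_0=45, p_0 = 45*1 + 0 = 45, q_0 = 45*0 + 1 = 1.
  i=1: a_1=30, p_1 = 30*45 + 1 = 1351, q_1 = 30*1 + 0 = 30.
Check: 1351^2 - 2028*30^2 = 1825201 - 1825200 = 1, so (x, y) = (1351, 30) solves the equation, and by the theorem it is the least positive solution.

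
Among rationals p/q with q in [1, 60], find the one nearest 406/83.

Expand x = 406/83 as a continued fraction with the Euclidean algorithm:
  406 = 4*83 + 74, so a_0 = 4.
  83 = 1*74 + 9, so a_1 = 1.
  74 = 8*9 + 2, so a_2 = 8.
  9 = 4*2 + 1, so a_3 = 4.
  2 = 2*1 + 0, so a_4 = 2.
so x = [4; 1, 8, 4, 2].
Convergents (p_i = a_i*p_{i-1} + p_{i-2}, q_i = a_i*q_{i-1} + q_{i-2} with p_{-2}=0, p_{-1}=1, q_{-2}=1, q_{-1}=0), until the denominator exceeds 60:
  i=0: a_0=4, p_0 = 4*1 + 0 = 4, q_0 = 4*0 + 1 = 1.
  i=1: a_1=1, p_1 = 1*4 + 1 = 5, q_1 = 1*1 + 0 = 1.
  i=2: a_2=8, p_2 = 8*5 + 4 = 44, q_2 = 8*1 + 1 = 9.
  i=3: a_3=4, p_3 = 4*44 + 5 = 181, q_3 = 4*9 + 1 = 37.
  i=4: a_4=2, p_4 = 2*181 + 44 = 406, q_4 = 2*37 + 9 = 83.
q_4 = 83 > 60, so the last convergent with denominator <= 60 is p_3/q_3 = 181/37.
The closest fraction with denominator <= 60 is either p_3/q_3 or the intermediate fraction (k*p_3 + p_2)/(k*q_3 + q_2) with the largest k >= 1 whose denominator stays <= 60; these approach x as k grows, and every other convergent or intermediate fraction in range is farther away.
Largest k: floor((60 - q_2)/q_3) = floor((60 - 9)/37) = 1.
That gives (1*181 + 44)/(1*37 + 9) = 225/46.
Compare the errors: |x - 181/37| = |406*37 - 181*83|/(83*37) = 1/3071, and |x - 225/46| = |406*46 - 225*83|/(83*46) = 1/3818.
Cross-multiplying, 1*3071 = 3071 < 3818 = 1*3818, so 1/3818 is smaller: the intermediate fraction 225/46 is closer to x than 181/37.

225/46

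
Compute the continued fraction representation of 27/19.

Run the Euclidean algorithm on 27 and 19; the successive quotients are the partial quotients a_0, a_1, ... (each step inverts the fractional part left over by the previous one):
  27 = 1*19 + 8, so a_0 = 1.
  19 = 2*8 + 3, so a_1 = 2.
  8 = 2*3 + 2, so a_2 = 2.
  3 = 1*2 + 1, so a_3 = 1.
  2 = 2*1 + 0, so a_4 = 2.
The remainder reaches 0 after 5 divisions, so the expansion has 5 partial quotients, read off in order.

[1; 2, 2, 1, 2]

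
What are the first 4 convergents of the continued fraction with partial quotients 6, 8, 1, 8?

6/1, 49/8, 55/9, 489/80

Using the convergent recurrence p_i = a_i*p_{i-1} + p_{i-2}, q_i = a_i*q_{i-1} + q_{i-2} with p_{-2}=0, p_{-1}=1, q_{-2}=1, q_{-1}=0:
  i=0: a_0=6, p_0 = 6*1 + 0 = 6, q_0 = 6*0 + 1 = 1.
  i=1: a_1=8, p_1 = 8*6 + 1 = 49, q_1 = 8*1 + 0 = 8.
  i=2: a_2=1, p_2 = 1*49 + 6 = 55, q_2 = 1*8 + 1 = 9.
  i=3: a_3=8, p_3 = 8*55 + 49 = 489, q_3 = 8*9 + 8 = 80.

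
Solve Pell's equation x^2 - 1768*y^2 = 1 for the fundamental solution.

First expand sqrt(1768) as a continued fraction. With x_i = (sqrt(1768) + m_i)/d_i and (m_0, d_0) = (0, 1): a_0 = floor(sqrt(1768)) = 42, since 42^2 = 1764 <= 1768 < 1849 = 43^2.
Iterate m_{i+1} = d_i*a_i - m_i, d_{i+1} = (1768 - m_{i+1}^2)/d_i, a_{i+1} = floor((a_0 + m_{i+1})/d_{i+1}):
  m_1 = 1*42 - 0 = 42, d_1 = (1768 - 42^2)/1 = 4/1 = 4, a_1 = floor((42 + 42)/4) = 21.
  m_2 = 4*21 - 42 = 42, d_2 = (1768 - 42^2)/4 = 4/4 = 1, a_2 = floor((42 + 42)/1) = 84.
  m_3 = 1*84 - 42 = 42, d_3 = (1768 - 42^2)/1 = 4/1 = 4: (m_3, d_3) = (m_1, d_1) = (42, 4), so from here the quotients repeat a_1, a_2; the period length is 2.
So sqrt(1768) = [42; (21, 84)] with period length k = 2.
k is even, so the fundamental solution of x^2 - 1768y^2 = 1 is (p_{k-1}, q_{k-1}) = (p_1, q_1); compute convergents through index 1.
Convergents (p_i = a_i*p_{i-1} + p_{i-2}, q_i = a_i*q_{i-1} + q_{i-2} with p_{-2}=0, p_{-1}=1, q_{-2}=1, q_{-1}=0):
  i=0: a_0=42, p_0 = 42*1 + 0 = 42, q_0 = 42*0 + 1 = 1.
  i=1: a_1=21, p_1 = 21*42 + 1 = 883, q_1 = 21*1 + 0 = 21.
Check: 883^2 - 1768*21^2 = 779689 - 779688 = 1, so (x, y) = (883, 21) solves the equation, and by the theorem it is the least positive solution.

(x, y) = (883, 21)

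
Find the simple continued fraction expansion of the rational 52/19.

[2; 1, 2, 1, 4]

Run the Euclidean algorithm on 52 and 19; the successive quotients are the partial quotients a_0, a_1, ... (each step inverts the fractional part left over by the previous one):
  52 = 2*19 + 14, so a_0 = 2.
  19 = 1*14 + 5, so a_1 = 1.
  14 = 2*5 + 4, so a_2 = 2.
  5 = 1*4 + 1, so a_3 = 1.
  4 = 4*1 + 0, so a_4 = 4.
The remainder reaches 0 after 5 divisions, so the expansion has 5 partial quotients, read off in order.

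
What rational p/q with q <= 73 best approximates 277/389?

Expand x = 277/389 as a continued fraction with the Euclidean algorithm:
  277 = 0*389 + 277, so a_0 = 0.
  389 = 1*277 + 112, so a_1 = 1.
  277 = 2*112 + 53, so a_2 = 2.
  112 = 2*53 + 6, so a_3 = 2.
  53 = 8*6 + 5, so a_4 = 8.
  6 = 1*5 + 1, so a_5 = 1.
  5 = 5*1 + 0, so a_6 = 5.
so x = [0; 1, 2, 2, 8, 1, 5].
Convergents (p_i = a_i*p_{i-1} + p_{i-2}, q_i = a_i*q_{i-1} + q_{i-2} with p_{-2}=0, p_{-1}=1, q_{-2}=1, q_{-1}=0), until the denominator exceeds 73:
  i=0: a_0=0, p_0 = 0*1 + 0 = 0, q_0 = 0*0 + 1 = 1.
  i=1: a_1=1, p_1 = 1*0 + 1 = 1, q_1 = 1*1 + 0 = 1.
  i=2: a_2=2, p_2 = 2*1 + 0 = 2, q_2 = 2*1 + 1 = 3.
  i=3: a_3=2, p_3 = 2*2 + 1 = 5, q_3 = 2*3 + 1 = 7.
  i=4: a_4=8, p_4 = 8*5 + 2 = 42, q_4 = 8*7 + 3 = 59.
  i=5: a_5=1, p_5 = 1*42 + 5 = 47, q_5 = 1*59 + 7 = 66.
  i=6: a_6=5, p_6 = 5*47 + 42 = 277, q_6 = 5*66 + 59 = 389.
q_6 = 389 > 73, so the last convergent with denominator <= 73 is p_5/q_5 = 47/66.
The closest fraction with denominator <= 73 is either p_5/q_5 or the intermediate fraction (k*p_5 + p_4)/(k*q_5 + q_4) with the largest k >= 1 whose denominator stays <= 73; these approach x as k grows, and every other convergent or intermediate fraction in range is farther away.
Largest k: floor((73 - q_4)/q_5) = floor((73 - 59)/66) = 0.
Since k = 0, no intermediate fraction beyond p_5/q_5 has denominator <= 73, so the convergent 47/66 is the closest (its error is |277*66 - 47*389|/(389*66) = 1/25674).

47/66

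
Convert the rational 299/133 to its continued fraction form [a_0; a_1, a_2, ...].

[2; 4, 33]

Run the Euclidean algorithm on 299 and 133; the successive quotients are the partial quotients a_0, a_1, ... (each step inverts the fractional part left over by the previous one):
  299 = 2*133 + 33, so a_0 = 2.
  133 = 4*33 + 1, so a_1 = 4.
  33 = 33*1 + 0, so a_2 = 33.
The remainder reaches 0 after 3 divisions, so the expansion has 3 partial quotients, read off in order.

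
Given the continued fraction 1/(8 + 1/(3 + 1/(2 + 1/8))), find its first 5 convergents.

Using the convergent recurrence p_i = a_i*p_{i-1} + p_{i-2}, q_i = a_i*q_{i-1} + q_{i-2} with p_{-2}=0, p_{-1}=1, q_{-2}=1, q_{-1}=0:
  i=0: a_0=0, p_0 = 0*1 + 0 = 0, q_0 = 0*0 + 1 = 1.
  i=1: a_1=8, p_1 = 8*0 + 1 = 1, q_1 = 8*1 + 0 = 8.
  i=2: a_2=3, p_2 = 3*1 + 0 = 3, q_2 = 3*8 + 1 = 25.
  i=3: a_3=2, p_3 = 2*3 + 1 = 7, q_3 = 2*25 + 8 = 58.
  i=4: a_4=8, p_4 = 8*7 + 3 = 59, q_4 = 8*58 + 25 = 489.

0/1, 1/8, 3/25, 7/58, 59/489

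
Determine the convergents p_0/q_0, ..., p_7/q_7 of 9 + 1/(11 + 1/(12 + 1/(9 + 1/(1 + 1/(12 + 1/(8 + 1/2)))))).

Using the convergent recurrence p_i = a_i*p_{i-1} + p_{i-2}, q_i = a_i*q_{i-1} + q_{i-2} with p_{-2}=0, p_{-1}=1, q_{-2}=1, q_{-1}=0:
  i=0: a_0=9, p_0 = 9*1 + 0 = 9, q_0 = 9*0 + 1 = 1.
  i=1: a_1=11, p_1 = 11*9 + 1 = 100, q_1 = 11*1 + 0 = 11.
  i=2: a_2=12, p_2 = 12*100 + 9 = 1209, q_2 = 12*11 + 1 = 133.
  i=3: a_3=9, p_3 = 9*1209 + 100 = 10981, q_3 = 9*133 + 11 = 1208.
  i=4: a_4=1, p_4 = 1*10981 + 1209 = 12190, q_4 = 1*1208 + 133 = 1341.
  i=5: a_5=12, p_5 = 12*12190 + 10981 = 157261, q_5 = 12*1341 + 1208 = 17300.
  i=6: a_6=8, p_6 = 8*157261 + 12190 = 1270278, q_6 = 8*17300 + 1341 = 139741.
  i=7: a_7=2, p_7 = 2*1270278 + 157261 = 2697817, q_7 = 2*139741 + 17300 = 296782.

9/1, 100/11, 1209/133, 10981/1208, 12190/1341, 157261/17300, 1270278/139741, 2697817/296782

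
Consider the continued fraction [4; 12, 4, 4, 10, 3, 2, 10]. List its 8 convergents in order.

Using the convergent recurrence p_i = a_i*p_{i-1} + p_{i-2}, q_i = a_i*q_{i-1} + q_{i-2} with p_{-2}=0, p_{-1}=1, q_{-2}=1, q_{-1}=0:
  i=0: a_0=4, p_0 = 4*1 + 0 = 4, q_0 = 4*0 + 1 = 1.
  i=1: a_1=12, p_1 = 12*4 + 1 = 49, q_1 = 12*1 + 0 = 12.
  i=2: a_2=4, p_2 = 4*49 + 4 = 200, q_2 = 4*12 + 1 = 49.
  i=3: a_3=4, p_3 = 4*200 + 49 = 849, q_3 = 4*49 + 12 = 208.
  i=4: a_4=10, p_4 = 10*849 + 200 = 8690, q_4 = 10*208 + 49 = 2129.
  i=5: a_5=3, p_5 = 3*8690 + 849 = 26919, q_5 = 3*2129 + 208 = 6595.
  i=6: a_6=2, p_6 = 2*26919 + 8690 = 62528, q_6 = 2*6595 + 2129 = 15319.
  i=7: a_7=10, p_7 = 10*62528 + 26919 = 652199, q_7 = 10*15319 + 6595 = 159785.

4/1, 49/12, 200/49, 849/208, 8690/2129, 26919/6595, 62528/15319, 652199/159785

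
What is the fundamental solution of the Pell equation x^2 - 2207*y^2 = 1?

(x, y) = (2208, 47)

First expand sqrt(2207) as a continued fraction. With x_i = (sqrt(2207) + m_i)/d_i and (m_0, d_0) = (0, 1): a_0 = floor(sqrt(2207)) = 46, since 46^2 = 2116 <= 2207 < 2209 = 47^2.
Iterate m_{i+1} = d_i*a_i - m_i, d_{i+1} = (2207 - m_{i+1}^2)/d_i, a_{i+1} = floor((a_0 + m_{i+1})/d_{i+1}):
  m_1 = 1*46 - 0 = 46, d_1 = (2207 - 46^2)/1 = 91/1 = 91, a_1 = floor((46 + 46)/91) = 1.
  m_2 = 91*1 - 46 = 45, d_2 = (2207 - 45^2)/91 = 182/91 = 2, a_2 = floor((46 + 45)/2) = 45.
  m_3 = 2*45 - 45 = 45, d_3 = (2207 - 45^2)/2 = 182/2 = 91, a_3 = floor((46 + 45)/91) = 1.
  m_4 = 91*1 - 45 = 46, d_4 = (2207 - 46^2)/91 = 91/91 = 1, a_4 = floor((46 + 46)/1) = 92.
  m_5 = 1*92 - 46 = 46, d_5 = (2207 - 46^2)/1 = 91/1 = 91: (m_5, d_5) = (m_1, d_1) = (46, 91), so from here the quotients repeat a_1, ..., a_4; the period length is 4.
So sqrt(2207) = [46; (1, 45, 1, 92)] with period length k = 4.
k is even, so the fundamental solution of x^2 - 2207y^2 = 1 is (p_{k-1}, q_{k-1}) = (p_3, q_3); compute convergents through index 3.
Convergents (p_i = a_i*p_{i-1} + p_{i-2}, q_i = a_i*q_{i-1} + q_{i-2} with p_{-2}=0, p_{-1}=1, q_{-2}=1, q_{-1}=0):
  i=0: a_0=46, p_0 = 46*1 + 0 = 46, q_0 = 46*0 + 1 = 1.
  i=1: a_1=1, p_1 = 1*46 + 1 = 47, q_1 = 1*1 + 0 = 1.
  i=2: a_2=45, p_2 = 45*47 + 46 = 2161, q_2 = 45*1 + 1 = 46.
  i=3: a_3=1, p_3 = 1*2161 + 47 = 2208, q_3 = 1*46 + 1 = 47.
Check: 2208^2 - 2207*47^2 = 4875264 - 4875263 = 1, so (x, y) = (2208, 47) solves the equation, and by the theorem it is the least positive solution.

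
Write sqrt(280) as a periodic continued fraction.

Write x_i = (sqrt(280) + m_i)/d_i with (m_0, d_0) = (0, 1). a_0 = floor(sqrt(280)) = 16, since 16^2 = 256 <= 280 < 289 = 17^2.
Iterate m_{i+1} = d_i*a_i - m_i, d_{i+1} = (280 - m_{i+1}^2)/d_i, a_{i+1} = floor((a_0 + m_{i+1})/d_{i+1}):
  m_1 = 1*16 - 0 = 16, d_1 = (280 - 16^2)/1 = 24/1 = 24, a_1 = floor((16 + 16)/24) = 1.
  m_2 = 24*1 - 16 = 8, d_2 = (280 - 8^2)/24 = 216/24 = 9, a_2 = floor((16 + 8)/9) = 2.
  m_3 = 9*2 - 8 = 10, d_3 = (280 - 10^2)/9 = 180/9 = 20, a_3 = floor((16 + 10)/20) = 1.
  m_4 = 20*1 - 10 = 10, d_4 = (280 - 10^2)/20 = 180/20 = 9, a_4 = floor((16 + 10)/9) = 2.
  m_5 = 9*2 - 10 = 8, d_5 = (280 - 8^2)/9 = 216/9 = 24, a_5 = floor((16 + 8)/24) = 1.
  m_6 = 24*1 - 8 = 16, d_6 = (280 - 16^2)/24 = 24/24 = 1, a_6 = floor((16 + 16)/1) = 32.
  m_7 = 1*32 - 16 = 16, d_7 = (280 - 16^2)/1 = 24/1 = 24: (m_7, d_7) = (m_1, d_1) = (16, 24), so from here the quotients repeat a_1, ..., a_6; the period length is 6.
Hence the expansion of sqrt(280) is a_0 = 16 followed by the repeating block 1, 2, 1, 2, 1, 32 (period 6).

[16; (1, 2, 1, 2, 1, 32)]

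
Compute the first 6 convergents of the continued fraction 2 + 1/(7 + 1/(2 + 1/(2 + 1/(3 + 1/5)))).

2/1, 15/7, 32/15, 79/37, 269/126, 1424/667

Using the convergent recurrence p_i = a_i*p_{i-1} + p_{i-2}, q_i = a_i*q_{i-1} + q_{i-2} with p_{-2}=0, p_{-1}=1, q_{-2}=1, q_{-1}=0:
  i=0: a_0=2, p_0 = 2*1 + 0 = 2, q_0 = 2*0 + 1 = 1.
  i=1: a_1=7, p_1 = 7*2 + 1 = 15, q_1 = 7*1 + 0 = 7.
  i=2: a_2=2, p_2 = 2*15 + 2 = 32, q_2 = 2*7 + 1 = 15.
  i=3: a_3=2, p_3 = 2*32 + 15 = 79, q_3 = 2*15 + 7 = 37.
  i=4: a_4=3, p_4 = 3*79 + 32 = 269, q_4 = 3*37 + 15 = 126.
  i=5: a_5=5, p_5 = 5*269 + 79 = 1424, q_5 = 5*126 + 37 = 667.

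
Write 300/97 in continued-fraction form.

Run the Euclidean algorithm on 300 and 97; the successive quotients are the partial quotients a_0, a_1, ... (each step inverts the fractional part left over by the previous one):
  300 = 3*97 + 9, so a_0 = 3.
  97 = 10*9 + 7, so a_1 = 10.
  9 = 1*7 + 2, so a_2 = 1.
  7 = 3*2 + 1, so a_3 = 3.
  2 = 2*1 + 0, so a_4 = 2.
The remainder reaches 0 after 5 divisions, so the expansion has 5 partial quotients, read off in order.

[3; 10, 1, 3, 2]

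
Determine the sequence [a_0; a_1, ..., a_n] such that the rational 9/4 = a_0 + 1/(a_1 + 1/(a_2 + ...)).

[2; 4]

Run the Euclidean algorithm on 9 and 4; the successive quotients are the partial quotients a_0, a_1, ... (each step inverts the fractional part left over by the previous one):
  9 = 2*4 + 1, so a_0 = 2.
  4 = 4*1 + 0, so a_1 = 4.
The remainder reaches 0 after 2 divisions, so the expansion has 2 partial quotients, read off in order.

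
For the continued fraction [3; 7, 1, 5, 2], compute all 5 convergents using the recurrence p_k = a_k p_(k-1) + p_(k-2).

3/1, 22/7, 25/8, 147/47, 319/102

Using the convergent recurrence p_i = a_i*p_{i-1} + p_{i-2}, q_i = a_i*q_{i-1} + q_{i-2} with p_{-2}=0, p_{-1}=1, q_{-2}=1, q_{-1}=0:
  i=0: a_0=3, p_0 = 3*1 + 0 = 3, q_0 = 3*0 + 1 = 1.
  i=1: a_1=7, p_1 = 7*3 + 1 = 22, q_1 = 7*1 + 0 = 7.
  i=2: a_2=1, p_2 = 1*22 + 3 = 25, q_2 = 1*7 + 1 = 8.
  i=3: a_3=5, p_3 = 5*25 + 22 = 147, q_3 = 5*8 + 7 = 47.
  i=4: a_4=2, p_4 = 2*147 + 25 = 319, q_4 = 2*47 + 8 = 102.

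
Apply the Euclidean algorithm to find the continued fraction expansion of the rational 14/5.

[2; 1, 4]

Run the Euclidean algorithm on 14 and 5; the successive quotients are the partial quotients a_0, a_1, ... (each step inverts the fractional part left over by the previous one):
  14 = 2*5 + 4, so a_0 = 2.
  5 = 1*4 + 1, so a_1 = 1.
  4 = 4*1 + 0, so a_2 = 4.
The remainder reaches 0 after 3 divisions, so the expansion has 3 partial quotients, read off in order.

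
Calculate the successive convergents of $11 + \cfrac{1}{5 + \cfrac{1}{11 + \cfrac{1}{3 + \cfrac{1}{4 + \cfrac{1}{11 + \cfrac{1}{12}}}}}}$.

11/1, 56/5, 627/56, 1937/173, 8375/748, 94062/8401, 1137119/101560

Using the convergent recurrence p_i = a_i*p_{i-1} + p_{i-2}, q_i = a_i*q_{i-1} + q_{i-2} with p_{-2}=0, p_{-1}=1, q_{-2}=1, q_{-1}=0:
  i=0: a_0=11, p_0 = 11*1 + 0 = 11, q_0 = 11*0 + 1 = 1.
  i=1: a_1=5, p_1 = 5*11 + 1 = 56, q_1 = 5*1 + 0 = 5.
  i=2: a_2=11, p_2 = 11*56 + 11 = 627, q_2 = 11*5 + 1 = 56.
  i=3: a_3=3, p_3 = 3*627 + 56 = 1937, q_3 = 3*56 + 5 = 173.
  i=4: a_4=4, p_4 = 4*1937 + 627 = 8375, q_4 = 4*173 + 56 = 748.
  i=5: a_5=11, p_5 = 11*8375 + 1937 = 94062, q_5 = 11*748 + 173 = 8401.
  i=6: a_6=12, p_6 = 12*94062 + 8375 = 1137119, q_6 = 12*8401 + 748 = 101560.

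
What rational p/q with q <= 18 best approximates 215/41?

Expand x = 215/41 as a continued fraction with the Euclidean algorithm:
  215 = 5*41 + 10, so a_0 = 5.
  41 = 4*10 + 1, so a_1 = 4.
  10 = 10*1 + 0, so a_2 = 10.
so x = [5; 4, 10].
Convergents (p_i = a_i*p_{i-1} + p_{i-2}, q_i = a_i*q_{i-1} + q_{i-2} with p_{-2}=0, p_{-1}=1, q_{-2}=1, q_{-1}=0), until the denominator exceeds 18:
  i=0: a_0=5, p_0 = 5*1 + 0 = 5, q_0 = 5*0 + 1 = 1.
  i=1: a_1=4, p_1 = 4*5 + 1 = 21, q_1 = 4*1 + 0 = 4.
  i=2: a_2=10, p_2 = 10*21 + 5 = 215, q_2 = 10*4 + 1 = 41.
q_2 = 41 > 18, so the last convergent with denominator <= 18 is p_1/q_1 = 21/4.
The closest fraction with denominator <= 18 is either p_1/q_1 or the intermediate fraction (k*p_1 + p_0)/(k*q_1 + q_0) with the largest k >= 1 whose denominator stays <= 18; these approach x as k grows, and every other convergent or intermediate fraction in range is farther away.
Largest k: floor((18 - q_0)/q_1) = floor((18 - 1)/4) = 4.
That gives (4*21 + 5)/(4*4 + 1) = 89/17.
Compare the errors: |x - 21/4| = |215*4 - 21*41|/(41*4) = 1/164, and |x - 89/17| = |215*17 - 89*41|/(41*17) = 6/697.
Cross-multiplying, 1*697 = 697 < 984 = 6*164, so 1/164 is smaller: the convergent 21/4 is closer to x than 89/17.

21/4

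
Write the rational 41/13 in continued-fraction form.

Run the Euclidean algorithm on 41 and 13; the successive quotients are the partial quotients a_0, a_1, ... (each step inverts the fractional part left over by the previous one):
  41 = 3*13 + 2, so a_0 = 3.
  13 = 6*2 + 1, so a_1 = 6.
  2 = 2*1 + 0, so a_2 = 2.
The remainder reaches 0 after 3 divisions, so the expansion has 3 partial quotients, read off in order.

[3; 6, 2]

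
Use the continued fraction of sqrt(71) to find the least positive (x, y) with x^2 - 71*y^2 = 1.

First expand sqrt(71) as a continued fraction. With x_i = (sqrt(71) + m_i)/d_i and (m_0, d_0) = (0, 1): a_0 = floor(sqrt(71)) = 8, since 8^2 = 64 <= 71 < 81 = 9^2.
Iterate m_{i+1} = d_i*a_i - m_i, d_{i+1} = (71 - m_{i+1}^2)/d_i, a_{i+1} = floor((a_0 + m_{i+1})/d_{i+1}):
  m_1 = 1*8 - 0 = 8, d_1 = (71 - 8^2)/1 = 7/1 = 7, a_1 = floor((8 + 8)/7) = 2.
  m_2 = 7*2 - 8 = 6, d_2 = (71 - 6^2)/7 = 35/7 = 5, a_2 = floor((8 + 6)/5) = 2.
  m_3 = 5*2 - 6 = 4, d_3 = (71 - 4^2)/5 = 55/5 = 11, a_3 = floor((8 + 4)/11) = 1.
  m_4 = 11*1 - 4 = 7, d_4 = (71 - 7^2)/11 = 22/11 = 2, a_4 = floor((8 + 7)/2) = 7.
  m_5 = 2*7 - 7 = 7, d_5 = (71 - 7^2)/2 = 22/2 = 11, a_5 = floor((8 + 7)/11) = 1.
  m_6 = 11*1 - 7 = 4, d_6 = (71 - 4^2)/11 = 55/11 = 5, a_6 = floor((8 + 4)/5) = 2.
  m_7 = 5*2 - 4 = 6, d_7 = (71 - 6^2)/5 = 35/5 = 7, a_7 = floor((8 + 6)/7) = 2.
  m_8 = 7*2 - 6 = 8, d_8 = (71 - 8^2)/7 = 7/7 = 1, a_8 = floor((8 + 8)/1) = 16.
  m_9 = 1*16 - 8 = 8, d_9 = (71 - 8^2)/1 = 7/1 = 7: (m_9, d_9) = (m_1, d_1) = (8, 7), so from here the quotients repeat a_1, ..., a_8; the period length is 8.
So sqrt(71) = [8; (2, 2, 1, 7, 1, 2, 2, 16)] with period length k = 8.
k is even, so the fundamental solution of x^2 - 71y^2 = 1 is (p_{k-1}, q_{k-1}) = (p_7, q_7); compute convergents through index 7.
Convergents (p_i = a_i*p_{i-1} + p_{i-2}, q_i = a_i*q_{i-1} + q_{i-2} with p_{-2}=0, p_{-1}=1, q_{-2}=1, q_{-1}=0):
  i=0: a_0=8, p_0 = 8*1 + 0 = 8, q_0 = 8*0 + 1 = 1.
  i=1: a_1=2, p_1 = 2*8 + 1 = 17, q_1 = 2*1 + 0 = 2.
  i=2: a_2=2, p_2 = 2*17 + 8 = 42, q_2 = 2*2 + 1 = 5.
  i=3: a_3=1, p_3 = 1*42 + 17 = 59, q_3 = 1*5 + 2 = 7.
  i=4: a_4=7, p_4 = 7*59 + 42 = 455, q_4 = 7*7 + 5 = 54.
  i=5: a_5=1, p_5 = 1*455 + 59 = 514, q_5 = 1*54 + 7 = 61.
  i=6: a_6=2, p_6 = 2*514 + 455 = 1483, q_6 = 2*61 + 54 = 176.
  i=7: a_7=2, p_7 = 2*1483 + 514 = 3480, q_7 = 2*176 + 61 = 413.
Check: 3480^2 - 71*413^2 = 12110400 - 12110399 = 1, so (x, y) = (3480, 413) solves the equation, and by the theorem it is the least positive solution.

(x, y) = (3480, 413)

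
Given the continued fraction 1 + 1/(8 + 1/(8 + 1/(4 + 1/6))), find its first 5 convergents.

1/1, 9/8, 73/65, 301/268, 1879/1673

Using the convergent recurrence p_i = a_i*p_{i-1} + p_{i-2}, q_i = a_i*q_{i-1} + q_{i-2} with p_{-2}=0, p_{-1}=1, q_{-2}=1, q_{-1}=0:
  i=0: a_0=1, p_0 = 1*1 + 0 = 1, q_0 = 1*0 + 1 = 1.
  i=1: a_1=8, p_1 = 8*1 + 1 = 9, q_1 = 8*1 + 0 = 8.
  i=2: a_2=8, p_2 = 8*9 + 1 = 73, q_2 = 8*8 + 1 = 65.
  i=3: a_3=4, p_3 = 4*73 + 9 = 301, q_3 = 4*65 + 8 = 268.
  i=4: a_4=6, p_4 = 6*301 + 73 = 1879, q_4 = 6*268 + 65 = 1673.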